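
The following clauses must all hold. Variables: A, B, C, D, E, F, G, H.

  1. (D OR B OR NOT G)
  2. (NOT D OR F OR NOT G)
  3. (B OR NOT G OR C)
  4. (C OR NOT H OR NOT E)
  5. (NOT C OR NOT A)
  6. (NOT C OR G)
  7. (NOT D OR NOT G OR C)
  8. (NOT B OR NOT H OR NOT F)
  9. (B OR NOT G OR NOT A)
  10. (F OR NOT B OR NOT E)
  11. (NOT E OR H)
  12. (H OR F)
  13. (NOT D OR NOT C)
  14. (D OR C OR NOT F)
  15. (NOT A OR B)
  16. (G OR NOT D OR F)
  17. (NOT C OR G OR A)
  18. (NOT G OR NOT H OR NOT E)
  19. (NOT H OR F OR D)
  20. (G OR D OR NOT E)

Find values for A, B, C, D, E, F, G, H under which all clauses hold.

A = False  B = True  C = False  D = True  E = False  F = True  G = False  H = False

Pure literal: E appears only negated; assign E = False.
Try A = False.
The remaining clauses are satisfied by B = True, C = False, D = True, F = True, G = False, H = False.
Check each clause:
  1. (NOT G OR B OR D) — NOT G is true.
  2. (NOT G OR NOT D OR F) — NOT G is true.
  3. (B OR NOT G OR C) — NOT G is true.
  4. (C OR NOT E OR NOT H) — NOT H is true.
  5. (NOT A OR NOT C) — NOT C is true.
  6. (NOT C OR G) — NOT C is true.
  7. (NOT G OR NOT D OR C) — NOT G is true.
  8. (NOT H OR NOT B OR NOT F) — NOT H is true.
  9. (NOT G OR NOT A OR B) — NOT G is true.
  10. (NOT B OR NOT E OR F) — NOT E is true.
  11. (H OR NOT E) — NOT E is true.
  12. (F OR H) — F is true.
  13. (NOT D OR NOT C) — NOT C is true.
  14. (D OR C OR NOT F) — D is true.
  15. (B OR NOT A) — B is true.
  16. (NOT D OR F OR G) — F is true.
  17. (NOT C OR G OR A) — NOT C is true.
  18. (NOT H OR NOT G OR NOT E) — NOT H is true.
  19. (F OR NOT H OR D) — NOT H is true.
  20. (G OR D OR NOT E) — NOT E is true.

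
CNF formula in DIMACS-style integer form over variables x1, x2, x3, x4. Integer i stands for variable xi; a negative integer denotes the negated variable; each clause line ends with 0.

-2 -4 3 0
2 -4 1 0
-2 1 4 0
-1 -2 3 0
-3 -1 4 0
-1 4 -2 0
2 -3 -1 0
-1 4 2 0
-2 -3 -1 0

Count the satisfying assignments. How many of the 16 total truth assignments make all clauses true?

4

Satisfying assignments:
  x1=F x2=F x3=F x4=F
  x1=F x2=F x3=T x4=F
  x1=F x2=T x3=T x4=T
  x1=T x2=F x3=F x4=T
That's 4 in total.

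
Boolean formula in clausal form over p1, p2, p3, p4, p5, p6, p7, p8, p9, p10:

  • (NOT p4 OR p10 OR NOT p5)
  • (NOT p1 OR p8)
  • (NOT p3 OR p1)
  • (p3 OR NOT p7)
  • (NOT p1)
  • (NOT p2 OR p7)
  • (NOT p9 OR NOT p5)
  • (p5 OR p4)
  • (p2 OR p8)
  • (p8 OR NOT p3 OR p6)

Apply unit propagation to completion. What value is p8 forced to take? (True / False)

True

Unit clause (NOT p1) sets p1 = False.
In (p1 OR NOT p3), p1 is now false; NOT p3 must hold, so p3 = False.
(p3 OR NOT p7): since p3 = False, the clause reduces to (NOT p7). p7 = False.
(p7 OR NOT p2): since p7 = False, the clause reduces to (NOT p2). p2 = False.
In (p2 OR p8), p2 is now false; p8 must hold, so p8 = True.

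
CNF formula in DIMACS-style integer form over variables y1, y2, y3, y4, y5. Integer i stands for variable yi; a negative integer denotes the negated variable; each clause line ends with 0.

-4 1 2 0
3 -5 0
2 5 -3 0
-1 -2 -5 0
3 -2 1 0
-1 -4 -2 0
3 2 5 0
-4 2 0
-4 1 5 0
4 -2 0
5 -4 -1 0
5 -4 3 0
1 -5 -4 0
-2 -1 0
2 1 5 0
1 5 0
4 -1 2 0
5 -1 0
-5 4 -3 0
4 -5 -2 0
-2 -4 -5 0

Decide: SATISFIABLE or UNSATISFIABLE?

y5 = True:
  propagation gives y3=True, y4=True, y2=True; an empty clause results — contradiction.
y5 = False:
  propagation gives y1=True; an empty clause results — contradiction.
Every branch closes, so no satisfying assignment exists.

UNSATISFIABLE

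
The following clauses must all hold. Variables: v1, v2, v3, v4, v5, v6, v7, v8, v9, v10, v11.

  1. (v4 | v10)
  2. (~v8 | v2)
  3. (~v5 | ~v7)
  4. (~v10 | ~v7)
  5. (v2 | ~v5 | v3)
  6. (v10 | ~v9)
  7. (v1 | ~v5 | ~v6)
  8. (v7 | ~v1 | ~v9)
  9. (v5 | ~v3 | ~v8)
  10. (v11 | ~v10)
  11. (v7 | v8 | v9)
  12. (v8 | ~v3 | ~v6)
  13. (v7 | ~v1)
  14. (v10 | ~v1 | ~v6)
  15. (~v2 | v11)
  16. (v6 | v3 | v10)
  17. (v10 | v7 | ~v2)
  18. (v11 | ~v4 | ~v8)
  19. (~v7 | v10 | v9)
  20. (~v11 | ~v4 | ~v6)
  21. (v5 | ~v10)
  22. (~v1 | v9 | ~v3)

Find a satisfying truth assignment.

Try v1 = False.
Branch on v2: take v2 = True.
  then v11 is forced to True.
The remaining clauses are satisfied by v3 = True, v4 = False, v5 = True, v6 = False, v7 = False, v8 = True, v9 = True, v10 = True.
Every clause has at least one true literal under this assignment.
Check each clause:
  1. (v4 | v10) — v10 is true.
  2. (v2 | ~v8) — v2 is true.
  3. (~v5 | ~v7) — ~v7 is true.
  4. (~v10 | ~v7) — ~v7 is true.
  5. (v3 | ~v5 | v2) — v3 is true.
  6. (v10 | ~v9) — v10 is true.
  7. (v1 | ~v5 | ~v6) — ~v6 is true.
  8. (~v1 | ~v9 | v7) — ~v1 is true.
  9. (v5 | ~v3 | ~v8) — v5 is true.
  10. (~v10 | v11) — v11 is true.
  11. (v9 | v8 | v7) — v8 is true.
  12. (~v3 | ~v6 | v8) — v8 is true.
  13. (v7 | ~v1) — ~v1 is true.
  14. (~v6 | v10 | ~v1) — ~v6 is true.
  15. (v11 | ~v2) — v11 is true.
  16. (v10 | v6 | v3) — v10 is true.
  17. (v7 | ~v2 | v10) — v10 is true.
  18. (~v8 | v11 | ~v4) — v11 is true.
  19. (v10 | ~v7 | v9) — ~v7 is true.
  20. (~v11 | ~v4 | ~v6) — ~v6 is true.
  21. (~v10 | v5) — v5 is true.
  22. (~v1 | v9 | ~v3) — v9 is true.

v1=F  v2=T  v3=T  v4=F  v5=T  v6=F  v7=F  v8=T  v9=T  v10=T  v11=T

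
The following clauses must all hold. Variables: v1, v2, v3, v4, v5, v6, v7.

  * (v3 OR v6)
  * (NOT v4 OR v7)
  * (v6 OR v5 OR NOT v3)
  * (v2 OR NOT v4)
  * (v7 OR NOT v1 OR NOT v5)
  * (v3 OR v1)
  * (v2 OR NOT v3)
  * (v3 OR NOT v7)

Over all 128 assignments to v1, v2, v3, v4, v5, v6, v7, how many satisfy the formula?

Split on v3, then v7.
  v3=T, v7=T: v1, v4 free; 3 ways for (v2,v5,v6) × 2^2 = 12.
  v3=T, v7=F: remaining (v1,v2,v4,v5,v6) ∈ {(F,T,F,F,T); (F,T,F,T,F); (F,T,F,T,T); (T,T,F,F,T)} — 4.
  v3=F, v7=T: a clause becomes empty — 0.
  v3=F, v7=F: remaining (v1,v2,v4,v5,v6) ∈ {(T,F,F,F,T); (T,T,F,F,T)} — 2.
Total: 12 + 4 + 0 + 2 = 18.

18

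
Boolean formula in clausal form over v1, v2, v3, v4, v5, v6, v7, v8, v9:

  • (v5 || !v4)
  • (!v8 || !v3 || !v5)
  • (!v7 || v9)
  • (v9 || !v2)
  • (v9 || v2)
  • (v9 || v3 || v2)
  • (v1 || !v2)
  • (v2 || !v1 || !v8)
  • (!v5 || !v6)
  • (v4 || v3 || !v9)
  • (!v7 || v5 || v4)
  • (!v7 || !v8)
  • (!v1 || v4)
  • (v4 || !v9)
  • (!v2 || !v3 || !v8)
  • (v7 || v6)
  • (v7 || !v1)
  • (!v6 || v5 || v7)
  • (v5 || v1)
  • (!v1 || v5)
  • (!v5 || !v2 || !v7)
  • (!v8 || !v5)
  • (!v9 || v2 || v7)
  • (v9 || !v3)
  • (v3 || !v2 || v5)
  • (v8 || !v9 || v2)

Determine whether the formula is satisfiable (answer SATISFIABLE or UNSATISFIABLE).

v2 = True:
  propagation gives v9=True, v1=True, v4=True, v5=True; an empty clause results — contradiction.
v2 = False:
  propagation gives v9=True, v4=True, v5=True, v6=False; an empty clause results — contradiction.
Every branch closes, so no satisfying assignment exists.

UNSATISFIABLE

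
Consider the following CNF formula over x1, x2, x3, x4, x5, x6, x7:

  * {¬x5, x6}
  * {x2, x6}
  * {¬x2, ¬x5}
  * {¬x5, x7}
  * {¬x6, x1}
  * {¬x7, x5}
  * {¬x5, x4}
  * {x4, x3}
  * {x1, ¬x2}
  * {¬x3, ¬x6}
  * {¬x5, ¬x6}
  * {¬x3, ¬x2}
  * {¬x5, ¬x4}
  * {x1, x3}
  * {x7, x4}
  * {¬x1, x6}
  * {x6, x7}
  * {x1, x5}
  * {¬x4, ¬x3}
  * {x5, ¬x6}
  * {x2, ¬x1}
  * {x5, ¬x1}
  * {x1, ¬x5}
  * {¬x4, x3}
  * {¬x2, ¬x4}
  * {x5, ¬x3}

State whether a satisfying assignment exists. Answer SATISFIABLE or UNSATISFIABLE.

x5 = True:
  propagation gives x6=True; an empty clause results — contradiction.
x5 = False:
  propagation gives x7=False, x4=True, x6=True; an empty clause results — contradiction.
Every branch closes, so no satisfying assignment exists.

UNSATISFIABLE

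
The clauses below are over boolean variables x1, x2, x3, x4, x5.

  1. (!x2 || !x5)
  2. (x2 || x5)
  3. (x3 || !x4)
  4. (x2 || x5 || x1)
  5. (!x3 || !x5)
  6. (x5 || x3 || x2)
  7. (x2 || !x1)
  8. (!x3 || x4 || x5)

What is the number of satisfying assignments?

The models are:
  x1=F x2=F x3=F x4=F x5=T
  x1=F x2=T x3=F x4=F x5=F
  x1=F x2=T x3=T x4=T x5=F
  x1=T x2=T x3=F x4=F x5=F
  x1=T x2=T x3=T x4=T x5=F
Count: 5.

5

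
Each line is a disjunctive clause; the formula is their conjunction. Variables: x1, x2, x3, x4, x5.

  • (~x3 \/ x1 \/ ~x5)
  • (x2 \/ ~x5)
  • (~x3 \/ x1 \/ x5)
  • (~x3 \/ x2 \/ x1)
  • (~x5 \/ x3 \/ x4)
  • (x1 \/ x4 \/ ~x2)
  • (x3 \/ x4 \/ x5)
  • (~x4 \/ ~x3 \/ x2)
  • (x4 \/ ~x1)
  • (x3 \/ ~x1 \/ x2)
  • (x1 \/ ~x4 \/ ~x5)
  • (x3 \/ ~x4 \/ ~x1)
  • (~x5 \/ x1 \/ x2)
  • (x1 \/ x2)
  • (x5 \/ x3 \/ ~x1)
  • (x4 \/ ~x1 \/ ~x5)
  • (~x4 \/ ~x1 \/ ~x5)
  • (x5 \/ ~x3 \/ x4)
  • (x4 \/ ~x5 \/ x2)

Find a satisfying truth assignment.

x1=False, x2=True, x3=False, x4=True, x5=False

Branch on x1: take x1 = False.
  then x2 is forced to True.
  then x4 is forced to True.
  then x5 is forced to False.
  then x3 is forced to False.
Every clause has at least one true literal under this assignment.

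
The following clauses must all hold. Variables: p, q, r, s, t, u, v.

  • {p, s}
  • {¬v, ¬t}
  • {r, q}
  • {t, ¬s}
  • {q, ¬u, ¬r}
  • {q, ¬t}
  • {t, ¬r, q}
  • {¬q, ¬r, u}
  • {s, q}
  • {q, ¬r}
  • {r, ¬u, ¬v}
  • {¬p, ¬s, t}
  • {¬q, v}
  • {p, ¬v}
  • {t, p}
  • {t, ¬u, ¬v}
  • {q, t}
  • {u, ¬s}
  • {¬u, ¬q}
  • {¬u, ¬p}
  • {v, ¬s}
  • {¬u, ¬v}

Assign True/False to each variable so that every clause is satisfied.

Try p = True.
  then u is forced to False.
  then s is forced to False.
  then q is forced to True.
  then r is forced to False.
  then v is forced to True.
  then t is forced to False.

p = T, q = T, r = F, s = F, t = F, u = F, v = T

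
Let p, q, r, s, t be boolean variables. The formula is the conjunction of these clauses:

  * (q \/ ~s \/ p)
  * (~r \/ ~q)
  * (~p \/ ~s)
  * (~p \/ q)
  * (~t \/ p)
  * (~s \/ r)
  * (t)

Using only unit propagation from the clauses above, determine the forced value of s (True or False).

False

Unit clause (t) sets t = True.
From (p \/ ~t) and t = True: p = True.
(~p \/ ~s) with p = True leaves only ~s, so s = False.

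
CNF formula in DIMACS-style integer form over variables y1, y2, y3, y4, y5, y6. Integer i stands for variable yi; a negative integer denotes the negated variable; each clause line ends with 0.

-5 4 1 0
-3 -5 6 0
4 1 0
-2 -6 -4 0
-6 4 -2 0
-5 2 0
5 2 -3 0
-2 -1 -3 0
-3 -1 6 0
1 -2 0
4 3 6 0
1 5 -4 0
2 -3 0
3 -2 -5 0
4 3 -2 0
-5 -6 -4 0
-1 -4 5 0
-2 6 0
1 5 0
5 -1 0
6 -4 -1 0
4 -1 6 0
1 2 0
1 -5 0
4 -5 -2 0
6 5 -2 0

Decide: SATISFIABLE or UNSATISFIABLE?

y1 = True:
  propagation gives y5=True, y2=True, y3=False; an empty clause results — contradiction.
y1 = False:
  propagation gives y4=True, y2=False; an empty clause results — contradiction.
Every branch closes, so no satisfying assignment exists.

UNSATISFIABLE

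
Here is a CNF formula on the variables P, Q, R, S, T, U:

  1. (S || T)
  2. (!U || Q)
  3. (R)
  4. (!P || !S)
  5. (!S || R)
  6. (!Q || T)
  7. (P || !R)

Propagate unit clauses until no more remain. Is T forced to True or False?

Unit clause (R) sets R = True.
In (!R || P), !R is now false; P must hold, so P = True.
(!S || !P): since P = True, the clause reduces to (!S). S = False.
(S || T) with S = False leaves only T, so T = True.

True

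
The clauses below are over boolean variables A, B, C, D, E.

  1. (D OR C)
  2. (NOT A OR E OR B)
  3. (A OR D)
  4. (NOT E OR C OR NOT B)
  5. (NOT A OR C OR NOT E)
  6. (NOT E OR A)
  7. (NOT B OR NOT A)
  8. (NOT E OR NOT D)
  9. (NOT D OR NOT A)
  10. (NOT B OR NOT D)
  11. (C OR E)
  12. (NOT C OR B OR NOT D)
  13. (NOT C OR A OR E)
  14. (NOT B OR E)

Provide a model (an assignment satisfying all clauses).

A=True, B=False, C=True, D=False, E=True

Set A = True and propagate.
  then B is forced to False.
  then E is forced to True.
  then C is forced to True.
  then D is forced to False.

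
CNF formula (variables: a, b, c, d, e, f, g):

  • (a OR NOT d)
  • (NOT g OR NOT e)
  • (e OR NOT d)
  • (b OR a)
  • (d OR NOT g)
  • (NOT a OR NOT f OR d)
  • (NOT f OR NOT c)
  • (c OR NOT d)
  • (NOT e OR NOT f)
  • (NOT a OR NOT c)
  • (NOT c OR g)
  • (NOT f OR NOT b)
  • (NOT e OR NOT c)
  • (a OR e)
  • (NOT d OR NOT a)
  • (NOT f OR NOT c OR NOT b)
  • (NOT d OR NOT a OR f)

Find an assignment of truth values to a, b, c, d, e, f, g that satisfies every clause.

Branch on a: take a = True.
  then c is forced to False.
  then d is forced to False.
  then g is forced to False.
  then f is forced to False.
b, e are now unconstrained; take b = True, e = True.
Check each clause:
  1. (a OR NOT d) — a is true.
  2. (NOT g OR NOT e) — NOT g is true.
  3. (NOT d OR e) — NOT d is true.
  4. (b OR a) — a is true.
  5. (NOT g OR d) — NOT g is true.
  6. (NOT f OR NOT a OR d) — NOT f is true.
  7. (NOT f OR NOT c) — NOT f is true.
  8. (NOT d OR c) — NOT d is true.
  9. (NOT f OR NOT e) — NOT f is true.
  10. (NOT c OR NOT a) — NOT c is true.
  11. (NOT c OR g) — NOT c is true.
  12. (NOT f OR NOT b) — NOT f is true.
  13. (NOT c OR NOT e) — NOT c is true.
  14. (a OR e) — a is true.
  15. (NOT a OR NOT d) — NOT d is true.
  16. (NOT c OR NOT b OR NOT f) — NOT f is true.
  17. (f OR NOT d OR NOT a) — NOT d is true.

a=True, b=True, c=False, d=False, e=True, f=False, g=False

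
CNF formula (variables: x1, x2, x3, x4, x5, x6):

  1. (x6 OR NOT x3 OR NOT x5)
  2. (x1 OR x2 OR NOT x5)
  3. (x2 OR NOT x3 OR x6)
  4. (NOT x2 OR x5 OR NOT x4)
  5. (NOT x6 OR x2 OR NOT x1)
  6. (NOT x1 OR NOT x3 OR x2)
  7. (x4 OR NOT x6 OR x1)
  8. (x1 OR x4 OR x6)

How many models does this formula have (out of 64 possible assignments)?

Case analysis on x1 and x2:
  x1=1, x2=1: 10 of the 16 assignments to (x3,x4,x5,x6) work.
  x1=1, x2=0: remaining (x3,x4,x5,x6) ∈ {(0,0,0,0); (0,0,1,0); (0,1,0,0); (0,1,1,0)} — 4.
  x1=0, x2=1: remaining (x3,x4,x5,x6) ∈ {(0,1,1,0); (0,1,1,1); (1,1,1,1)} — 3.
  x1=0, x2=0: remaining (x3,x4,x5,x6) ∈ {(0,1,0,0); (0,1,0,1); (1,1,0,1)} — 3.
Total: 10 + 4 + 3 + 3 = 20.

20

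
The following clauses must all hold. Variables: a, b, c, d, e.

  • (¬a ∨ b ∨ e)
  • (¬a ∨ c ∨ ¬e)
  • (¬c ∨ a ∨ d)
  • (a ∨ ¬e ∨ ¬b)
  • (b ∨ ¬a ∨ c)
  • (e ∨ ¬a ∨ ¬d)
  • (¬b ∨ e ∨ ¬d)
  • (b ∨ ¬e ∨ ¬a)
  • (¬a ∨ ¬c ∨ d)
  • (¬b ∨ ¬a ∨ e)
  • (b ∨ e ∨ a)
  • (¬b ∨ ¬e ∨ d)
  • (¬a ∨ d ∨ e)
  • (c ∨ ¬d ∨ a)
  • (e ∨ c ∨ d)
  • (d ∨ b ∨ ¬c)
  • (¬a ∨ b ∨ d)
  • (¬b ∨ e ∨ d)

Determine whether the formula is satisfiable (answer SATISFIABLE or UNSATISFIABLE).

SATISFIABLE

Set a = False and propagate.
For the remaining variables, b = False, c = True, d = True, e = True works.
Every clause has at least one true literal under this assignment.
So a=0, b=0, c=1, d=1, e=1 is a satisfying assignment.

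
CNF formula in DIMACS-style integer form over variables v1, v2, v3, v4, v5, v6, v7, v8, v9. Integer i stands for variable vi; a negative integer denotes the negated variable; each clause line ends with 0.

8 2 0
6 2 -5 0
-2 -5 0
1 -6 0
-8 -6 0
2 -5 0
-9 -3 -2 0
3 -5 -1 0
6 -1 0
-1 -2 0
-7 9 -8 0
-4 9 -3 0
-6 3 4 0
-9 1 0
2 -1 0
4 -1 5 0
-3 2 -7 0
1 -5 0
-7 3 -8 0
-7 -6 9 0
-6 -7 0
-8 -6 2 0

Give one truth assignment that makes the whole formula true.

v7 occurs only negated in the remaining clauses — set v7 = False.
Branch on v1: take v1 = False.
  then v6 is forced to False.
  then v9 is forced to False.
  then v5 is forced to False.
Set v2 = True and propagate.
Try v3 = False.
v4, v8 are now unconstrained; take v4 = True, v8 = False.

v1=False, v2=True, v3=False, v4=True, v5=False, v6=False, v7=False, v8=False, v9=False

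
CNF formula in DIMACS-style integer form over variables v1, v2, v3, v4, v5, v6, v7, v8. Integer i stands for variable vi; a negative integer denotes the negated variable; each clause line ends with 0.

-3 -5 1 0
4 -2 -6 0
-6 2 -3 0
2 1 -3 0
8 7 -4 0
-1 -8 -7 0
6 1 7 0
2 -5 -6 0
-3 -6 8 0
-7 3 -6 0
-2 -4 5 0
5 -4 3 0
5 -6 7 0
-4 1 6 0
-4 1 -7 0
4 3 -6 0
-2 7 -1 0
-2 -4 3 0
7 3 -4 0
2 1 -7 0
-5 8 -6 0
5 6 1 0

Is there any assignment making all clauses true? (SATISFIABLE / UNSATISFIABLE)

SATISFIABLE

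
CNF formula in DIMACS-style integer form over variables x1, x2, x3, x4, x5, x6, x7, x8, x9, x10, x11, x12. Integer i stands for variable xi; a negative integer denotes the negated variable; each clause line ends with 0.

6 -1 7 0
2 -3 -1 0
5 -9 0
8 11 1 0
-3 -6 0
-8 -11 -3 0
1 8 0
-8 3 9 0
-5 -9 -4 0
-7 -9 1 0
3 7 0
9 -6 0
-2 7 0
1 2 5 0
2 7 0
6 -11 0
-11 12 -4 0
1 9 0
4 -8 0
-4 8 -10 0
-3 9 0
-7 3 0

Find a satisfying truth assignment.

x1=T, x2=T, x3=T, x4=F, x5=T, x6=F, x7=T, x8=F, x9=T, x10=F, x11=F, x12=F

Pure literal: x10 appears only negated; assign x10 = False.
Branch on x1: take x1 = True.
Branch on x2: take x2 = True.
  then x7 is forced to True.
  then x3 is forced to True.
  then x6 is forced to False.
  then x11 is forced to False.
  then x9 is forced to True.
  then x5 is forced to True.
  then x4 is forced to False.
  then x8 is forced to False.
x12 is now unconstrained; take x12 = False.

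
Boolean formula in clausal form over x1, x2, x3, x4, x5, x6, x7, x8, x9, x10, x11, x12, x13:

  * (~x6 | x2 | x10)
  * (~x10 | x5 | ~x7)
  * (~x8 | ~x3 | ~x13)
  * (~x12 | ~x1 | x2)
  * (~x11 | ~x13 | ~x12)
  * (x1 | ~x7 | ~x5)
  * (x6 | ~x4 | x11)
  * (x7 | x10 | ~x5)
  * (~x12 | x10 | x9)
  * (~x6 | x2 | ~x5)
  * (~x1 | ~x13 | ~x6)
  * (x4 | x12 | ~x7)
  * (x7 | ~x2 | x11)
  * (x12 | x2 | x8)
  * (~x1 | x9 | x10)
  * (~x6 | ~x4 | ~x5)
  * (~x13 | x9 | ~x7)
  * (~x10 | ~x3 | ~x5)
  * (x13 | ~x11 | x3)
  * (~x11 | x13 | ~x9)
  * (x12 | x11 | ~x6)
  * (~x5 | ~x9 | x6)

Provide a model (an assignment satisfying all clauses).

Branch on x1: take x1 = True.
Branch on x2: take x2 = True.
Try x3 = True.
For the remaining variables, x4 = True, x5 = False, x6 = False, x7 = False, x8 = True, x9 = False, x10 = True, x11 = True, x12 = True, x13 = False works.
Check each clause:
  1. (~x6 | x10 | x2) — x10 is true.
  2. (~x7 | x5 | ~x10) — ~x7 is true.
  3. (~x8 | ~x3 | ~x13) — ~x13 is true.
  4. (~x12 | x2 | ~x1) — x2 is true.
  5. (~x12 | ~x11 | ~x13) — ~x13 is true.
  6. (~x7 | ~x5 | x1) — x1 is true.
  7. (x6 | x11 | ~x4) — x11 is true.
  8. (x7 | ~x5 | x10) — x10 is true.
  9. (~x12 | x9 | x10) — x10 is true.
  10. (~x5 | ~x6 | x2) — x2 is true.
  11. (~x13 | ~x1 | ~x6) — ~x6 is true.
  12. (x4 | ~x7 | x12) — ~x7 is true.
  13. (x11 | x7 | ~x2) — x11 is true.
  14. (x2 | x12 | x8) — x8 is true.
  15. (x10 | x9 | ~x1) — x10 is true.
  16. (~x6 | ~x5 | ~x4) — ~x6 is true.
  17. (x9 | ~x7 | ~x13) — ~x7 is true.
  18. (~x10 | ~x5 | ~x3) — ~x5 is true.
  19. (x13 | ~x11 | x3) — x3 is true.
  20. (x13 | ~x9 | ~x11) — ~x9 is true.
  21. (x12 | x11 | ~x6) — ~x6 is true.
  22. (~x5 | ~x9 | x6) — ~x5 is true.

x1=True, x2=True, x3=True, x4=True, x5=False, x6=False, x7=False, x8=True, x9=False, x10=True, x11=True, x12=True, x13=False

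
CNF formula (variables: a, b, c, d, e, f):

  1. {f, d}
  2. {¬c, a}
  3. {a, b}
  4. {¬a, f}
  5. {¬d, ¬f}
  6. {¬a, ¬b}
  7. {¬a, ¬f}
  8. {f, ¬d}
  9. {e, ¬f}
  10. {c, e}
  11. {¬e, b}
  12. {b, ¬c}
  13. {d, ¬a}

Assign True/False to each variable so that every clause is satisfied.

a = False, b = True, c = False, d = False, e = True, f = True

Set a = False and propagate.
  then c is forced to False.
  then b is forced to True.
  then e is forced to True.
Try d = False.
  then f is forced to True.
Check each clause:
  1. {d, f} — f is true.
  2. {a, ¬c} — ¬c is true.
  3. {a, b} — b is true.
  4. {¬a, f} — ¬a is true.
  5. {¬f, ¬d} — ¬d is true.
  6. {¬a, ¬b} — ¬a is true.
  7. {¬f, ¬a} — ¬a is true.
  8. {¬d, f} — ¬d is true.
  9. {e, ¬f} — e is true.
  10. {c, e} — e is true.
  11. {¬e, b} — b is true.
  12. {b, ¬c} — b is true.
  13. {d, ¬a} — ¬a is true.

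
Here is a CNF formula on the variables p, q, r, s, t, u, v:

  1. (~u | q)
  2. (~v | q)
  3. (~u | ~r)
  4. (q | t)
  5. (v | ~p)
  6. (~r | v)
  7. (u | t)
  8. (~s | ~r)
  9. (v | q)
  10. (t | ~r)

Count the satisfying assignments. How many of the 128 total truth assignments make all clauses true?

20

Split on q, then r.
  q=T, r=T: remaining (p,s,t,u,v) ∈ {(F,F,T,F,T); (T,F,T,F,T)} — 2.
  q=T, r=F: s free; 9 ways for (p,t,u,v) × 2^1 = 18.
  q=F, r=T: a clause becomes empty — 0.
  q=F, r=F: a clause becomes empty — 0.
Total: 2 + 18 + 0 + 0 = 20.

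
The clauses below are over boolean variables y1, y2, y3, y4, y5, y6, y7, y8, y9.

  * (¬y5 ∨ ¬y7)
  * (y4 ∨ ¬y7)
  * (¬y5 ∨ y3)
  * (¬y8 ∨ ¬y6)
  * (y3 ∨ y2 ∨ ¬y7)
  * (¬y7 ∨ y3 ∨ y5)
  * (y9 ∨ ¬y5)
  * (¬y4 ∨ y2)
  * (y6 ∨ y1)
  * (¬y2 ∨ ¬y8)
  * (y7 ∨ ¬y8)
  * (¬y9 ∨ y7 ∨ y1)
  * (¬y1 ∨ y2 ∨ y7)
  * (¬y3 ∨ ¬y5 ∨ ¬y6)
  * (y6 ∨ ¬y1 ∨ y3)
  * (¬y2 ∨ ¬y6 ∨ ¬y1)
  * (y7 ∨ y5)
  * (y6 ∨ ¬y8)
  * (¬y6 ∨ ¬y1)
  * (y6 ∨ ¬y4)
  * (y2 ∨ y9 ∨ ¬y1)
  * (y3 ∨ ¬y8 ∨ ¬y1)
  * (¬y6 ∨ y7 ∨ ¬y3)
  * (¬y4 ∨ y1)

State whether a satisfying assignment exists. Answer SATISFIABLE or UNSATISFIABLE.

Pure literal: y8 appears only negated; assign y8 = False.
Try y1 = True.
  then y6 is forced to False.
  then y3 is forced to True.
  then y4 is forced to False.
  then y7 is forced to False.
  then y2 is forced to True.
  then y5 is forced to True.
  then y9 is forced to True.
So y1=True, y2=True, y3=True, y4=False, y5=True, y6=False, y7=False, y8=False, y9=True is a satisfying assignment.

SATISFIABLE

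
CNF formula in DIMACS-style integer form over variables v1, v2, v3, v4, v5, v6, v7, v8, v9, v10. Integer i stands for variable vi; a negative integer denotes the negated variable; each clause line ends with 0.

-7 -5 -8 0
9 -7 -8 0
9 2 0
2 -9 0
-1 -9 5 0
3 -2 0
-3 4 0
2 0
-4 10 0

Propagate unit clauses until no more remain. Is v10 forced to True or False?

Unit clause (v2) sets v2 = True.
(!v2 || v3): since v2 = True, the clause reduces to (v3). v3 = True.
(!v3 || v4): since v3 = True, the clause reduces to (v4). v4 = True.
(v10 || !v4): since v4 = True, the clause reduces to (v10). v10 = True.

True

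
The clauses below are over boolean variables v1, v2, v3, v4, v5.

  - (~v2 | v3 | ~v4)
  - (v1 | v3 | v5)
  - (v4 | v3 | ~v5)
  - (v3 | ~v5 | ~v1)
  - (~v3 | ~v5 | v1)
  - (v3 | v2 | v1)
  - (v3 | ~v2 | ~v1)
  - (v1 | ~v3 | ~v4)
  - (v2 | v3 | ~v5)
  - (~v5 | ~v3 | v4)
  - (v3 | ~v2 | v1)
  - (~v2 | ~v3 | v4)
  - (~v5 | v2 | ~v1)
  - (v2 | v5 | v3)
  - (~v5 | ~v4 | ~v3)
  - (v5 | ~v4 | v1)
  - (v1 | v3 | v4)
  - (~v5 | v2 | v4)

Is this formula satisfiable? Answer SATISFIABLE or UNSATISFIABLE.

SATISFIABLE

Branch on v1: take v1 = False.
Set v2 = False and propagate.
  then v3 is forced to True.
  then v5 is forced to False.
  then v4 is forced to False.
Every clause has at least one true literal under this assignment.
So v1=0, v2=0, v3=1, v4=0, v5=0 is a satisfying assignment.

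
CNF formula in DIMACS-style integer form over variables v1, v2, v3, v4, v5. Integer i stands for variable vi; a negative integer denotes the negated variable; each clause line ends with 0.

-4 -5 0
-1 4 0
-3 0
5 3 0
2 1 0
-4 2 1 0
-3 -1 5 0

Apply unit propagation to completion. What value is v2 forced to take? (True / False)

Unit clause (NOT v3) sets v3 = False.
In (v5 OR v3), v3 is now false; v5 must hold, so v5 = True.
(NOT v5 OR NOT v4) with v5 = True leaves only NOT v4, so v4 = False.
From (NOT v1 OR v4) and v4 = False: v1 = False.
In (v1 OR v2), v1 is now false; v2 must hold, so v2 = True.

True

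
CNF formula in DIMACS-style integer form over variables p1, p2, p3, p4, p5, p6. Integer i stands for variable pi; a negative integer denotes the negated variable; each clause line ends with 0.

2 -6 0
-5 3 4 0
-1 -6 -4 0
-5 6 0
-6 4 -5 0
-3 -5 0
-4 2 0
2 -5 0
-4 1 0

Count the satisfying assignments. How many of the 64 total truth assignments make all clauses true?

Case analysis on p4 and p5:
  p4=1, p5=1: a clause becomes empty — 0.
  p4=1, p5=0: remaining (p1,p2,p3,p6) ∈ {(1,1,0,0); (1,1,1,0)} — 2.
  p4=0, p5=1: a clause becomes empty — 0.
  p4=0, p5=0: p1, p3 free; 3 ways for (p2,p6) × 2^2 = 12.
Total: 0 + 2 + 0 + 12 = 14.

14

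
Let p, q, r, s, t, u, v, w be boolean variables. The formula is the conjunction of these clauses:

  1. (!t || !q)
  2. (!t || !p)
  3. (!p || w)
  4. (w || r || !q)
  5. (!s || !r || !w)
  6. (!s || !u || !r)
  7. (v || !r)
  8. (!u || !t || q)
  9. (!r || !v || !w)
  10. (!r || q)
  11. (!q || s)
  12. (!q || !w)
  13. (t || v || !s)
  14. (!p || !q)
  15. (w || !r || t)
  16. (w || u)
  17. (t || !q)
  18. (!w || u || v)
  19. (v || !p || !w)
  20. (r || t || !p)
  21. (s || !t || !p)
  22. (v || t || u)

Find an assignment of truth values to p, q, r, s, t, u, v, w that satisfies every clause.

p = 0  q = 0  r = 0  s = 0  t = 0  u = 1  v = 1  w = 0

p occurs only negated in the remaining clauses — set p = False.
Try q = False.
  then r is forced to False.
Set s = False and propagate.
Set t = False and propagate.
For the remaining variables, u = True, v = True, w = False works.
Every clause has at least one true literal under this assignment.
Check each clause:
  1. (!q || !t) — !t is true.
  2. (!t || !p) — !t is true.
  3. (w || !p) — !p is true.
  4. (w || !q || r) — !q is true.
  5. (!r || !w || !s) — !w is true.
  6. (!u || !s || !r) — !s is true.
  7. (!r || v) — !r is true.
  8. (!u || q || !t) — !t is true.
  9. (!w || !v || !r) — !w is true.
  10. (q || !r) — !r is true.
  11. (!q || s) — !q is true.
  12. (!q || !w) — !w is true.
  13. (v || !s || t) — !s is true.
  14. (!q || !p) — !q is true.
  15. (!r || w || t) — !r is true.
  16. (u || w) — u is true.
  17. (t || !q) — !q is true.
  18. (!w || v || u) — !w is true.
  19. (!w || !p || v) — !w is true.
  20. (!p || t || r) — !p is true.
  21. (!t || s || !p) — !t is true.
  22. (u || t || v) — u is true.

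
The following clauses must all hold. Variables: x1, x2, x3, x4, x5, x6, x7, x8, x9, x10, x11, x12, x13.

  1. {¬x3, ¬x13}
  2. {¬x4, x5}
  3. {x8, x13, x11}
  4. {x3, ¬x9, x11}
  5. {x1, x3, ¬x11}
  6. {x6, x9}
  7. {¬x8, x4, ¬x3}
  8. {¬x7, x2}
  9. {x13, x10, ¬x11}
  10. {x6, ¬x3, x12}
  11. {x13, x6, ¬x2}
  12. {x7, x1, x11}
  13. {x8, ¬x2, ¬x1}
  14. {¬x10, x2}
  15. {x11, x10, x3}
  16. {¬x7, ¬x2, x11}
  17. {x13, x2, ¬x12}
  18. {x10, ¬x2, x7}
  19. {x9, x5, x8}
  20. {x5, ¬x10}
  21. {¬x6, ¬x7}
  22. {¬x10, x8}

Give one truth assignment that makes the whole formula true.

x1=T, x2=T, x3=T, x4=T, x5=T, x6=T, x7=F, x8=T, x9=T, x10=T, x11=F, x12=T, x13=F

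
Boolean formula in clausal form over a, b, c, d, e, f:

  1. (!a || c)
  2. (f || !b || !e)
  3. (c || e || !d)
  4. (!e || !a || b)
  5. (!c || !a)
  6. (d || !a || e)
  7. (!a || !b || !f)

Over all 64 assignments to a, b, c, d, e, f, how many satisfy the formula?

Case analysis on a and e:
  a=1, e=1: a clause becomes empty — 0.
  a=1, e=0: a clause becomes empty — 0.
  a=0, e=1: c, d free; 3 ways for (b,f) × 2^2 = 12.
  a=0, e=0: b, f free; 3 ways for (c,d) × 2^2 = 12.
Total: 0 + 0 + 12 + 12 = 24.

24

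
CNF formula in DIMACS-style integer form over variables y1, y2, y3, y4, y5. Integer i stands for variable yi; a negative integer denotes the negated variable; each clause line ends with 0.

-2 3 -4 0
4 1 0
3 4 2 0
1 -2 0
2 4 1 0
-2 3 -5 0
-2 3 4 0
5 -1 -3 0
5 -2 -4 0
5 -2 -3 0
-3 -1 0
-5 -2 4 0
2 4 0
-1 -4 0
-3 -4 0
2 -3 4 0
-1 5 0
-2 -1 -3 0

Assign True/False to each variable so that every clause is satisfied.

Branch on y1: take y1 = False.
  then y4 is forced to True.
  then y2 is forced to False.
  then y3 is forced to False.
y5 is now unconstrained; take y5 = True.
Every clause has at least one true literal under this assignment.

y1 = F, y2 = F, y3 = F, y4 = T, y5 = T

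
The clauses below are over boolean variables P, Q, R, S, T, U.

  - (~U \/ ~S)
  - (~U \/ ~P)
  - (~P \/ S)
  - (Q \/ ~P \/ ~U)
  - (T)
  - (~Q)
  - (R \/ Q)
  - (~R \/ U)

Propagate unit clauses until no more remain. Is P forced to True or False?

(T) is a unit clause: T = True.
(~Q) stands alone — Q = False.
In (Q \/ R), Q is now false; R must hold, so R = True.
From (~R \/ U) and R = True: U = True.
In (~U \/ ~S), ~U is now false; ~S must hold, so S = False.
(~P \/ ~U): since U = True, the clause reduces to (~P). P = False.

False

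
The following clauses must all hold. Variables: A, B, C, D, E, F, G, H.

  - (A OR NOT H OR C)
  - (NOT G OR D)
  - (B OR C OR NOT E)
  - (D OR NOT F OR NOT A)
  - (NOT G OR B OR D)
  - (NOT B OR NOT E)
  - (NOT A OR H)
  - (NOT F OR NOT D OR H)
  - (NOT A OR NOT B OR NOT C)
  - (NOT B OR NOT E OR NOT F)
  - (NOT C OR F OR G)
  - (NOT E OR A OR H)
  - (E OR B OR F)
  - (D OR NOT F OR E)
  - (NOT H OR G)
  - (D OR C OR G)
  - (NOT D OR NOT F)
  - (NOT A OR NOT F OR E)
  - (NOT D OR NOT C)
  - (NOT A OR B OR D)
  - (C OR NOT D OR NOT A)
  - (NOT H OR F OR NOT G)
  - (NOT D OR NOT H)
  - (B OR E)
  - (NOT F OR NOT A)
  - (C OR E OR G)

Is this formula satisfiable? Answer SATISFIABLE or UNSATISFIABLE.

SATISFIABLE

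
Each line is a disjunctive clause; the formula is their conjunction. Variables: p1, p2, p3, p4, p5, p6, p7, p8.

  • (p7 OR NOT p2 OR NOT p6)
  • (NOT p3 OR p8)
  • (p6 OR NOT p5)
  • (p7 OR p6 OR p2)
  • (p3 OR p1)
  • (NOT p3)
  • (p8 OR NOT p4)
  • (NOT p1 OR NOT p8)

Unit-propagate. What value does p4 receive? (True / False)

(NOT p3) stands alone — p3 = False.
From (p1 OR p3) and p3 = False: p1 = True.
(NOT p8 OR NOT p1): since p1 = True, the clause reduces to (NOT p8). p8 = False.
(NOT p4 OR p8) with p8 = False leaves only NOT p4, so p4 = False.

False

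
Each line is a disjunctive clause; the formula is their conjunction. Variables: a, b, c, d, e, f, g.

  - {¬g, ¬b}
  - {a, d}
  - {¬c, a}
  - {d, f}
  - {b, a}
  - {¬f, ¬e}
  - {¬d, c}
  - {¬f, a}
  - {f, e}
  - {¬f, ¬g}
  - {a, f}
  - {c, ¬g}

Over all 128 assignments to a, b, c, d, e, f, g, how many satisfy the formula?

Case analysis on f and a:
  f=T, a=T: b free; 3 ways for (c,d,e,g) × 2^1 = 6.
  f=T, a=F: a clause becomes empty — 0.
  f=F, a=T: remaining (b,c,d,e,g) ∈ {(F,T,T,T,F); (F,T,T,T,T); (T,T,T,T,F)} — 3.
  f=F, a=F: a clause becomes empty — 0.
Total: 6 + 0 + 3 + 0 = 9.

9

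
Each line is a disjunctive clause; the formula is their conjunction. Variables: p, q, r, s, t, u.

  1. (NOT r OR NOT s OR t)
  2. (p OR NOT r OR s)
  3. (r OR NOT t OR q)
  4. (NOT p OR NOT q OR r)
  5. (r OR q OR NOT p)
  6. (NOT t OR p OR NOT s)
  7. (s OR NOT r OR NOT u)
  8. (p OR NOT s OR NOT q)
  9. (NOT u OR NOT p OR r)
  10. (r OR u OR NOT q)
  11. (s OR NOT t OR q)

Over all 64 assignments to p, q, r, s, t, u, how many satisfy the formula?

13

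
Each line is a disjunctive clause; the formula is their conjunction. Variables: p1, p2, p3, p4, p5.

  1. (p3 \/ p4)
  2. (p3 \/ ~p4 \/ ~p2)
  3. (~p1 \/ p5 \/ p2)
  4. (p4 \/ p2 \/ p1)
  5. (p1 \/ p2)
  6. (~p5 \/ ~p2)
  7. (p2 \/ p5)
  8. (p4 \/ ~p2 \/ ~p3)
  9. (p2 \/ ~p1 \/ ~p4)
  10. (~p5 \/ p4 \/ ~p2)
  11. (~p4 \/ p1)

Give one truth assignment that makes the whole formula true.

Branch on p1: take p1 = True.
Branch on p2: take p2 = True.
  then p5 is forced to False.
For the remaining variables, p3 = True, p4 = True works.
Every clause has at least one true literal under this assignment.

p1=True, p2=True, p3=True, p4=True, p5=False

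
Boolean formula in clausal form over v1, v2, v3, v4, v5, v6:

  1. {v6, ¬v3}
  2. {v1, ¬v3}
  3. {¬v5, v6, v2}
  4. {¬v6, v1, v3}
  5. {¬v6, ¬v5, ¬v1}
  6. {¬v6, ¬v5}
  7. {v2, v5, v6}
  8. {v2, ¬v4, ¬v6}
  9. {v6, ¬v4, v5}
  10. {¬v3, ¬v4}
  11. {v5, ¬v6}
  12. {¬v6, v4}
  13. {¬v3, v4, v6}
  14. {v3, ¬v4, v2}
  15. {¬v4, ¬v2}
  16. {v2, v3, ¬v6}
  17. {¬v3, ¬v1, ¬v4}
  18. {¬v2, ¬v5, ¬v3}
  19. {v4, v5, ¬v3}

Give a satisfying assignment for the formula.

v1=0  v2=1  v3=0  v4=0  v5=1  v6=0

Check each clause:
  1. {v6, ¬v3} — ¬v3 is true.
  2. {¬v3, v1} — ¬v3 is true.
  3. {¬v5, v6, v2} — v2 is true.
  4. {v3, ¬v6, v1} — ¬v6 is true.
  5. {¬v5, ¬v6, ¬v1} — ¬v6 is true.
  6. {¬v6, ¬v5} — ¬v6 is true.
  7. {v5, v6, v2} — v2 is true.
  8. {¬v6, ¬v4, v2} — ¬v6 is true.
  9. {v6, v5, ¬v4} — ¬v4 is true.
  10. {¬v3, ¬v4} — ¬v4 is true.
  11. {v5, ¬v6} — ¬v6 is true.
  12. {v4, ¬v6} — ¬v6 is true.
  13. {v6, v4, ¬v3} — ¬v3 is true.
  14. {v3, ¬v4, v2} — v2 is true.
  15. {¬v4, ¬v2} — ¬v4 is true.
  16. {v3, ¬v6, v2} — ¬v6 is true.
  17. {¬v1, ¬v4, ¬v3} — ¬v4 is true.
  18. {¬v2, ¬v3, ¬v5} — ¬v3 is true.
  19. {v4, v5, ¬v3} — v5 is true.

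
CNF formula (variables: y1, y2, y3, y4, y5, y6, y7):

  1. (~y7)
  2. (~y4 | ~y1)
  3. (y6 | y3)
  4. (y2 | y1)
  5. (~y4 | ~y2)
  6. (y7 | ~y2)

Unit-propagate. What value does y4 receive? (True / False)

(~y7) stands alone — y7 = False.
From (y7 | ~y2) and y7 = False: y2 = False.
In (y1 | y2), y2 is now false; y1 must hold, so y1 = True.
In (~y1 | ~y4), ~y1 is now false; ~y4 must hold, so y4 = False.

False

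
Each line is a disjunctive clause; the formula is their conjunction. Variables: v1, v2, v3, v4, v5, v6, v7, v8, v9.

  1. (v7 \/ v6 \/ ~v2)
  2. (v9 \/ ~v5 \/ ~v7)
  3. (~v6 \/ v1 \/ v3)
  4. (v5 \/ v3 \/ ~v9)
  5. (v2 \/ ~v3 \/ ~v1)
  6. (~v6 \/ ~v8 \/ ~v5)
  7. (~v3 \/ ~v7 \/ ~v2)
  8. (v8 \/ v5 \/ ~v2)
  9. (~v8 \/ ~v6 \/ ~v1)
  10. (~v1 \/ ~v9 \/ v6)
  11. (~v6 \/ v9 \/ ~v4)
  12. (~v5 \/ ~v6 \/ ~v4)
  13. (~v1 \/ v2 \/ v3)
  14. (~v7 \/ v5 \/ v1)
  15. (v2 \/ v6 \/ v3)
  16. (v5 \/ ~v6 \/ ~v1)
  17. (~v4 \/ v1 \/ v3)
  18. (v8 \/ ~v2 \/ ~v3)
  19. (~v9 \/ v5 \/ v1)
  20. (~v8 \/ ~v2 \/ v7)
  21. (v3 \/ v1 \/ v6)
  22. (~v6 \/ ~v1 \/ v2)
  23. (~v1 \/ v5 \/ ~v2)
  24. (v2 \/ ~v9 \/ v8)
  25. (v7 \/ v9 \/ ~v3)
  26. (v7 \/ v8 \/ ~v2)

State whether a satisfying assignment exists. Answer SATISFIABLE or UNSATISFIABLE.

Pure literal: v4 appears only negated; assign v4 = False.
Try v1 = True.
Set v2 = True and propagate.
  then v5 is forced to True.
Branch on v3: take v3 = False.
The remaining clauses are satisfied by v6 = True, v7 = True, v8 = False, v9 = True.
Every clause has at least one true literal under this assignment.
So v1 = True  v2 = True  v3 = False  v4 = False  v5 = True  v6 = True  v7 = True  v8 = False  v9 = True is a satisfying assignment.

SATISFIABLE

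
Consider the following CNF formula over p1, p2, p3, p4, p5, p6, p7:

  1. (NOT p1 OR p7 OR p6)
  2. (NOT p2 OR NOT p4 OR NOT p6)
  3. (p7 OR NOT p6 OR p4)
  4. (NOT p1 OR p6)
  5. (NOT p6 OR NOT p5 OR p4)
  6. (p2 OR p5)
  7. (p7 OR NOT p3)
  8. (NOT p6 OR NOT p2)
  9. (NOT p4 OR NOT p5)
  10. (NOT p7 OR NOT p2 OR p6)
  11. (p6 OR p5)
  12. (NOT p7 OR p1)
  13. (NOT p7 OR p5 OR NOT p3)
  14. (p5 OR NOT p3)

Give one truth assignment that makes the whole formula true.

p1 = F, p2 = F, p3 = F, p4 = F, p5 = T, p6 = F, p7 = F

Pure literal: p3 appears only negated; assign p3 = False.
Branch on p1: take p1 = False.
  then p7 is forced to False.
For the remaining variables, p2 = False, p4 = False, p5 = True, p6 = False works.
Check each clause:
  1. (p7 OR NOT p1 OR p6) — NOT p1 is true.
  2. (NOT p2 OR NOT p6 OR NOT p4) — NOT p6 is true.
  3. (p4 OR NOT p6 OR p7) — NOT p6 is true.
  4. (p6 OR NOT p1) — NOT p1 is true.
  5. (NOT p5 OR NOT p6 OR p4) — NOT p6 is true.
  6. (p2 OR p5) — p5 is true.
  7. (NOT p3 OR p7) — NOT p3 is true.
  8. (NOT p6 OR NOT p2) — NOT p6 is true.
  9. (NOT p5 OR NOT p4) — NOT p4 is true.
  10. (p6 OR NOT p2 OR NOT p7) — NOT p7 is true.
  11. (p6 OR p5) — p5 is true.
  12. (p1 OR NOT p7) — NOT p7 is true.
  13. (p5 OR NOT p3 OR NOT p7) — NOT p7 is true.
  14. (p5 OR NOT p3) — p5 is true.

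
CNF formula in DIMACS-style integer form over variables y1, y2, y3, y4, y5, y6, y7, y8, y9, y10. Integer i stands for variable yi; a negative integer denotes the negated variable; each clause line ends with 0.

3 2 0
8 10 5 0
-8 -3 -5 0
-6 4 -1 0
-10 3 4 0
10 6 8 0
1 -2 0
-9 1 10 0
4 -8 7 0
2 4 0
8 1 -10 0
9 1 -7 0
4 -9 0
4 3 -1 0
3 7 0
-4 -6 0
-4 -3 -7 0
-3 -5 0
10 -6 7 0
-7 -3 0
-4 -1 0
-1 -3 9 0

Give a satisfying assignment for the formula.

y1 = False  y2 = False  y3 = True  y4 = True  y5 = False  y6 = False  y7 = False  y8 = True  y9 = False  y10 = False

Try y1 = False.
  then y2 is forced to False.
  then y3 is forced to True.
  then y4 is forced to True.
  then y6 is forced to False.
  then y7 is forced to False.
  then y5 is forced to False.
Try y8 = True.
For the remaining variables, y9 = False, y10 = False works.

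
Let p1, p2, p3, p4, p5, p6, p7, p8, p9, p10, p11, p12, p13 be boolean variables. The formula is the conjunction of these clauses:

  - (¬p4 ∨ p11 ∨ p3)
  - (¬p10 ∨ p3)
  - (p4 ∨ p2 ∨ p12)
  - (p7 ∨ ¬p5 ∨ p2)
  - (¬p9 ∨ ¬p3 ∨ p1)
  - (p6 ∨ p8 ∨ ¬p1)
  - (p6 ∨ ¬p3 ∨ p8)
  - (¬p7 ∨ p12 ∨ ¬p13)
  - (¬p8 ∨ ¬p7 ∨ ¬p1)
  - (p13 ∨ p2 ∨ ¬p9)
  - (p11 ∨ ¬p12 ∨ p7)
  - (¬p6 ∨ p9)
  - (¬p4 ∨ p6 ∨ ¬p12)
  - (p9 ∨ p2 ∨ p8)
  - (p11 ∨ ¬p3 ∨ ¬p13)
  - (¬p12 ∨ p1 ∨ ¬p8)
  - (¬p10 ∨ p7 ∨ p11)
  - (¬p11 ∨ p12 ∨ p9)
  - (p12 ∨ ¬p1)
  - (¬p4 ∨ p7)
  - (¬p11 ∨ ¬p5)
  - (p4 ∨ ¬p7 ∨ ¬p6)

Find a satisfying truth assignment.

Pure literal: p5 appears only negated; assign p5 = False.
p10 occurs only negated in the remaining clauses — set p10 = False.
Branch on p1: take p1 = True.
  then p12 is forced to True.
Try p2 = False.
Try p3 = False.
The remaining clauses are satisfied by p4 = False, p6 = False, p7 = False, p8 = True, p9 = False, p11 = True, p13 = True.
Check each clause:
  1. (¬p4 ∨ p11 ∨ p3) — p11 is true.
  2. (¬p10 ∨ p3) — ¬p10 is true.
  3. (p12 ∨ p2 ∨ p4) — p12 is true.
  4. (p7 ∨ p2 ∨ ¬p5) — ¬p5 is true.
  5. (p1 ∨ ¬p9 ∨ ¬p3) — p1 is true.
  6. (p8 ∨ ¬p1 ∨ p6) — p8 is true.
  7. (p8 ∨ p6 ∨ ¬p3) — p8 is true.
  8. (¬p13 ∨ ¬p7 ∨ p12) — ¬p7 is true.
  9. (¬p1 ∨ ¬p7 ∨ ¬p8) — ¬p7 is true.
  10. (p2 ∨ p13 ∨ ¬p9) — p13 is true.
  11. (¬p12 ∨ p7 ∨ p11) — p11 is true.
  12. (p9 ∨ ¬p6) — ¬p6 is true.
  13. (¬p12 ∨ ¬p4 ∨ p6) — ¬p4 is true.
  14. (p8 ∨ p9 ∨ p2) — p8 is true.
  15. (¬p13 ∨ p11 ∨ ¬p3) — p11 is true.
  16. (¬p8 ∨ ¬p12 ∨ p1) — p1 is true.
  17. (¬p10 ∨ p7 ∨ p11) — p11 is true.
  18. (p12 ∨ ¬p11 ∨ p9) — p12 is true.
  19. (p12 ∨ ¬p1) — p12 is true.
  20. (p7 ∨ ¬p4) — ¬p4 is true.
  21. (¬p5 ∨ ¬p11) — ¬p5 is true.
  22. (¬p7 ∨ p4 ∨ ¬p6) — ¬p7 is true.

p1 = True  p2 = False  p3 = False  p4 = False  p5 = False  p6 = False  p7 = False  p8 = True  p9 = False  p10 = False  p11 = True  p12 = True  p13 = True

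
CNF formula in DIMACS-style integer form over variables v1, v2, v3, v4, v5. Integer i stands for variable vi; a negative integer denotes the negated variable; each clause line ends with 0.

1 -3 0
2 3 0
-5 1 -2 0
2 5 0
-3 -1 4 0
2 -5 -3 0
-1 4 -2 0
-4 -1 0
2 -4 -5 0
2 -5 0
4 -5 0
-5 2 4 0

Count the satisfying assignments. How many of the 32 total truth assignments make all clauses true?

2

The models are:
  v1=F v2=T v3=F v4=F v5=F
  v1=F v2=T v3=F v4=T v5=F
Count: 2.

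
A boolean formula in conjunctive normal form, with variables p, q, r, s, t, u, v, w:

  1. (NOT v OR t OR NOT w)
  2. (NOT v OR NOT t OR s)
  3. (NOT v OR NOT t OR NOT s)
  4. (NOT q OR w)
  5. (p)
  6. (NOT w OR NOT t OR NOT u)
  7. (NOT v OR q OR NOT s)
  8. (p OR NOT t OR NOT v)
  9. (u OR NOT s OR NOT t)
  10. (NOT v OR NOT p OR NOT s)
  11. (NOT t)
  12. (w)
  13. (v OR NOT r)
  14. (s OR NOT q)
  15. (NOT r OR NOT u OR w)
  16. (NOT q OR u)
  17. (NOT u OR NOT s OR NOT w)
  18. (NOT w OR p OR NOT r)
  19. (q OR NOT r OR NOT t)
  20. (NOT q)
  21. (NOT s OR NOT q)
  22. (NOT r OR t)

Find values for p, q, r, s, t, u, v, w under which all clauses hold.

p=True, q=False, r=False, s=False, t=False, u=True, v=False, w=True

Unit propagation: (p) forces p = True.
The clause (NOT t) is unit: t must be False.
(w) is a unit clause, so w = True.
The clause (NOT v) is unit: v must be False.
(NOT r) is a unit clause, so r = False.
(NOT q) is a unit clause, so q = False.
Pure literal: s appears only negated; assign s = False.
u is now unconstrained; take u = True.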